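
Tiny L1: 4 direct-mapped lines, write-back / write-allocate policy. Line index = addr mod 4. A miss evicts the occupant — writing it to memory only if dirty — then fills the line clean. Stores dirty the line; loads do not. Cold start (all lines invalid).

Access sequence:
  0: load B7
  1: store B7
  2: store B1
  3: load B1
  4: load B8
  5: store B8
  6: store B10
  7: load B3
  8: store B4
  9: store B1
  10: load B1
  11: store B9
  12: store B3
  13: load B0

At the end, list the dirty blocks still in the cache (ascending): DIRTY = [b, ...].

DIRTY = [3, 9, 10]

0: R B7 -> L3 miss  d=-]
1: W B7 -> L3 hit  d=D]
2: W B1 -> L1 miss  d=D]
3: R B1 -> L1 hit  d=D]
4: R B8 -> L0 miss  d=-]
5: W B8 -> L0 hit  d=D]
6: W B10 -> L2 miss  d=D]
7: R B3 -> L3 miss wb->B7  d=-]
8: W B4 -> L0 miss wb->B8  d=D]
9: W B1 -> L1 hit  d=D]
10: R B1 -> L1 hit  d=D]
11: W B9 -> L1 miss wb->B1  d=D]
12: W B3 -> L3 hit  d=D]
13: R B0 -> L0 miss wb->B4  d=-]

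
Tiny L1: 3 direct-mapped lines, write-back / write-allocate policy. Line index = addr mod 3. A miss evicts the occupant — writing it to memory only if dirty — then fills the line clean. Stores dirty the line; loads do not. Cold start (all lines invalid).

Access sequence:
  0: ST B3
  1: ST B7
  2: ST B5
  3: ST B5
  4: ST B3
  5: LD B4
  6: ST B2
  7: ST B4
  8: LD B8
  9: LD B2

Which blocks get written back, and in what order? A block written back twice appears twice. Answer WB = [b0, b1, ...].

WB = [7, 5, 2]

0: W B3 -> L0 miss  d=D]
1: W B7 -> L1 miss  d=D]
2: W B5 -> L2 miss  d=D]
3: W B5 -> L2 hit  d=D]
4: W B3 -> L0 hit  d=D]
5: R B4 -> L1 miss wb->B7  d=-]
6: W B2 -> L2 miss wb->B5  d=D]
7: W B4 -> L1 hit  d=D]
8: R B8 -> L2 miss wb->B2  d=-]
9: R B2 -> L2 miss  d=-]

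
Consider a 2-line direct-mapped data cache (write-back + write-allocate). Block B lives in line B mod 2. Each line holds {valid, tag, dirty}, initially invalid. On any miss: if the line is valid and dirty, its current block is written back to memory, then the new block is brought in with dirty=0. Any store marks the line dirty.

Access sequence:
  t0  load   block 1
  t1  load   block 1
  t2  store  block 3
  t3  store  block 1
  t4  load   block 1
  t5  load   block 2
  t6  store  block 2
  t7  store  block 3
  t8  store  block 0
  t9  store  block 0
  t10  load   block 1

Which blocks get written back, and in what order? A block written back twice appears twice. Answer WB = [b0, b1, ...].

WB = [3, 1, 2, 3]

0: R B1 → L1 miss [-]
1: R B1 → L1 hit [-]
2: W B3 → L1 miss [D]
3: W B1 → L1 miss wb→B3 [D]
4: R B1 → L1 hit [D]
5: R B2 → L0 miss [-]
6: W B2 → L0 hit [D]
7: W B3 → L1 miss wb→B1 [D]
8: W B0 → L0 miss wb→B2 [D]
9: W B0 → L0 hit [D]
10: R B1 → L1 miss wb→B3 [-]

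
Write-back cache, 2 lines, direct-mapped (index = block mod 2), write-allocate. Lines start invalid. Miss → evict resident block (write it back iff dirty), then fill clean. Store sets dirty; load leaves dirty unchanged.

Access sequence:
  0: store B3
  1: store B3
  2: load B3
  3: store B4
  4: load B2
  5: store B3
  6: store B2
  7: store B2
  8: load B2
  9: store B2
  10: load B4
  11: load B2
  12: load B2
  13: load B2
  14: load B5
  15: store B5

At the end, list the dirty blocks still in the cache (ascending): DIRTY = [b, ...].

0: W B3 → L1 miss [D]
1: W B3 → L1 hit [D]
2: R B3 → L1 hit [D]
3: W B4 → L0 miss [D]
4: R B2 → L0 miss wb→B4 [-]
5: W B3 → L1 hit [D]
6: W B2 → L0 hit [D]
7: W B2 → L0 hit [D]
8: R B2 → L0 hit [D]
9: W B2 → L0 hit [D]
10: R B4 → L0 miss wb→B2 [-]
11: R B2 → L0 miss [-]
12: R B2 → L0 hit [-]
13: R B2 → L0 hit [-]
14: R B5 → L1 miss wb→B3 [-]
15: W B5 → L1 hit [D]

DIRTY = [5]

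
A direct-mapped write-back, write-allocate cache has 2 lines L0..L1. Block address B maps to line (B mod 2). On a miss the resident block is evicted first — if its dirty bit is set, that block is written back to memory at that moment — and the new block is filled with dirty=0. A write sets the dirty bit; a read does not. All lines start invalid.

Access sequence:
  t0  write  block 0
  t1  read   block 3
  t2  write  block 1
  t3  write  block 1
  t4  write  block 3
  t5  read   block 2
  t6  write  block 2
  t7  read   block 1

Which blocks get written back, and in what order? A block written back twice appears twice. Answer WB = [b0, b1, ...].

0: W B0 -> L0 miss  d=D]
1: R B3 -> L1 miss  d=-]
2: W B1 -> L1 miss  d=D]
3: W B1 -> L1 hit  d=D]
4: W B3 -> L1 miss wb->B1  d=D]
5: R B2 -> L0 miss wb->B0  d=-]
6: W B2 -> L0 hit  d=D]
7: R B1 -> L1 miss wb->B3  d=-]

WB = [1, 0, 3]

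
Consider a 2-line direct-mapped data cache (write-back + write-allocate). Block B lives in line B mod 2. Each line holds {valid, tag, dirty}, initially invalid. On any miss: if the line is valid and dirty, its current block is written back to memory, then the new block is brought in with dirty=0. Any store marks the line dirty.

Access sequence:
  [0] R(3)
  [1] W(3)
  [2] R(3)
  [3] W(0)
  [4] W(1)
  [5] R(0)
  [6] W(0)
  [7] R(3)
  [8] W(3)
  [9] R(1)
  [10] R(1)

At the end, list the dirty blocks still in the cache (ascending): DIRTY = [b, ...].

  0 | R B3 → L1 miss [-]
  1 | W B3 → L1 hit [D]
  2 | R B3 → L1 hit [D]
  3 | W B0 → L0 miss [D]
  4 | W B1 → L1 miss wb→B3 [D]
  5 | R B0 → L0 hit [D]
  6 | W B0 → L0 hit [D]
  7 | R B3 → L1 miss wb→B1 [-]
  8 | W B3 → L1 hit [D]
  9 | R B1 → L1 miss wb→B3 [-]
  10 | R B1 → L1 hit [-]

DIRTY = [0]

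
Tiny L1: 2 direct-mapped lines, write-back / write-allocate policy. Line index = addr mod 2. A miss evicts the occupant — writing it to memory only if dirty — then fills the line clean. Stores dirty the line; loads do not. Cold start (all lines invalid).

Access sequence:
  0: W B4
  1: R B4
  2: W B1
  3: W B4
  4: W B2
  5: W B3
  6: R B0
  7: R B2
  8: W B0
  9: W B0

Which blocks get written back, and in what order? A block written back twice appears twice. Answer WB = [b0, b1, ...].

WB = [4, 1, 2]

0: W B4 → L0 miss [D]
1: R B4 → L0 hit [D]
2: W B1 → L1 miss [D]
3: W B4 → L0 hit [D]
4: W B2 → L0 miss wb→B4 [D]
5: W B3 → L1 miss wb→B1 [D]
6: R B0 → L0 miss wb→B2 [-]
7: R B2 → L0 miss [-]
8: W B0 → L0 miss [D]
9: W B0 → L0 hit [D]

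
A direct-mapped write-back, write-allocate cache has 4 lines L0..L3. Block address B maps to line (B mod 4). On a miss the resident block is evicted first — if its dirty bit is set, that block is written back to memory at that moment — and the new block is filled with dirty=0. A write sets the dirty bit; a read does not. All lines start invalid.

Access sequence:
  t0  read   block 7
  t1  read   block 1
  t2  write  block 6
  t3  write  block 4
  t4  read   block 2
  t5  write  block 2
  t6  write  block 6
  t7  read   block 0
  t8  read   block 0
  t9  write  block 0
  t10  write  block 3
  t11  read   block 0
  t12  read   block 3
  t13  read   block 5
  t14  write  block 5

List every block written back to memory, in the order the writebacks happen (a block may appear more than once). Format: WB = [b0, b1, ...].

  0 | R B7 → L3 miss [-]
  1 | R B1 → L1 miss [-]
  2 | W B6 → L2 miss [D]
  3 | W B4 → L0 miss [D]
  4 | R B2 → L2 miss wb→B6 [-]
  5 | W B2 → L2 hit [D]
  6 | W B6 → L2 miss wb→B2 [D]
  7 | R B0 → L0 miss wb→B4 [-]
  8 | R B0 → L0 hit [-]
  9 | W B0 → L0 hit [D]
  10 | W B3 → L3 miss [D]
  11 | R B0 → L0 hit [D]
  12 | R B3 → L3 hit [D]
  13 | R B5 → L1 miss [-]
  14 | W B5 → L1 hit [D]

WB = [6, 2, 4]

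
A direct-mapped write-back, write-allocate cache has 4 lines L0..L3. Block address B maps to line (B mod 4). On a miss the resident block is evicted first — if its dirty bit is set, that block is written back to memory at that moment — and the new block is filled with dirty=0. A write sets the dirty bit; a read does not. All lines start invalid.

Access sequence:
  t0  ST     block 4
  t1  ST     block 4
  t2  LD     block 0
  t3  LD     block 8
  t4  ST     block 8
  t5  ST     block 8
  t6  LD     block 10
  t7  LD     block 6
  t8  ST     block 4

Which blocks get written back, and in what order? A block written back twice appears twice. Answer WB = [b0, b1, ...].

  0 | W B4 → L0 miss [D]
  1 | W B4 → L0 hit [D]
  2 | R B0 → L0 miss wb→B4 [-]
  3 | R B8 → L0 miss [-]
  4 | W B8 → L0 hit [D]
  5 | W B8 → L0 hit [D]
  6 | R B10 → L2 miss [-]
  7 | R B6 → L2 miss [-]
  8 | W B4 → L0 miss wb→B8 [D]

WB = [4, 8]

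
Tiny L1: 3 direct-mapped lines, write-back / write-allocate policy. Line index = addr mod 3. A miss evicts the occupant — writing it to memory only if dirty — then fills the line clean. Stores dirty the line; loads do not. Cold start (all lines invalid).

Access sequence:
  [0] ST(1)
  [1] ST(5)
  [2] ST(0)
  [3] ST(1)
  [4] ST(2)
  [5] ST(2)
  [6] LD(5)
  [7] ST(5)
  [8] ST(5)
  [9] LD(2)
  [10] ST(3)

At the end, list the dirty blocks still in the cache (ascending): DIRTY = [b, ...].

DIRTY = [1, 3]

  0 | W B1 → L1 miss [D]
  1 | W B5 → L2 miss [D]
  2 | W B0 → L0 miss [D]
  3 | W B1 → L1 hit [D]
  4 | W B2 → L2 miss wb→B5 [D]
  5 | W B2 → L2 hit [D]
  6 | R B5 → L2 miss wb→B2 [-]
  7 | W B5 → L2 hit [D]
  8 | W B5 → L2 hit [D]
  9 | R B2 → L2 miss wb→B5 [-]
  10 | W B3 → L0 miss wb→B0 [D]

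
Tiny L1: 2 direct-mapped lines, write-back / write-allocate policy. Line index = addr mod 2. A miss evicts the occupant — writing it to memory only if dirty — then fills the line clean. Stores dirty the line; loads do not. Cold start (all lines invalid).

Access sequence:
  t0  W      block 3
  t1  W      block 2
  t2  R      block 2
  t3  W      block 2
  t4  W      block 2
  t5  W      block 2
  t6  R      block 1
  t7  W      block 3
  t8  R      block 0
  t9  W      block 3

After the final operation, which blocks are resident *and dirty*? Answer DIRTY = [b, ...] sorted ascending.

  0 | W B3 → L1 miss [D]
  1 | W B2 → L0 miss [D]
  2 | R B2 → L0 hit [D]
  3 | W B2 → L0 hit [D]
  4 | W B2 → L0 hit [D]
  5 | W B2 → L0 hit [D]
  6 | R B1 → L1 miss wb→B3 [-]
  7 | W B3 → L1 miss [D]
  8 | R B0 → L0 miss wb→B2 [-]
  9 | W B3 → L1 hit [D]

DIRTY = [3]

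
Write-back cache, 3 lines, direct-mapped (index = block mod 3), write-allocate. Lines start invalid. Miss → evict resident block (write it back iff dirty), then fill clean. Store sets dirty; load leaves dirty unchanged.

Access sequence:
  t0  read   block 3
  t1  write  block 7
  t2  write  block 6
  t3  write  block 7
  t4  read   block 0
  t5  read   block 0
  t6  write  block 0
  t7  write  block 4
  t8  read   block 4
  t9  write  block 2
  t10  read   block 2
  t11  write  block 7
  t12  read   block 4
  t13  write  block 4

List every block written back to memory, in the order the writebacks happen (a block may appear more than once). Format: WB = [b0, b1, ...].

WB = [6, 7, 4, 7]

  0 | R B3 → L0 miss [-]
  1 | W B7 → L1 miss [D]
  2 | W B6 → L0 miss [D]
  3 | W B7 → L1 hit [D]
  4 | R B0 → L0 miss wb→B6 [-]
  5 | R B0 → L0 hit [-]
  6 | W B0 → L0 hit [D]
  7 | W B4 → L1 miss wb→B7 [D]
  8 | R B4 → L1 hit [D]
  9 | W B2 → L2 miss [D]
  10 | R B2 → L2 hit [D]
  11 | W B7 → L1 miss wb→B4 [D]
  12 | R B4 → L1 miss wb→B7 [-]
  13 | W B4 → L1 hit [D]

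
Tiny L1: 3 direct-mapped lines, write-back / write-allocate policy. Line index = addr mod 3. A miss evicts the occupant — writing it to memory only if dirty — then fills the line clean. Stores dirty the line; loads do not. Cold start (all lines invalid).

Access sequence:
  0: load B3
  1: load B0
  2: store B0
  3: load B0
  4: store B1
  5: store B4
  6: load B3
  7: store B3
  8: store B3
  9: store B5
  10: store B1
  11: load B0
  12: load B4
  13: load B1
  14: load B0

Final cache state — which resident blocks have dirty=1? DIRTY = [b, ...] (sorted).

  0 | R B3 → L0 miss [-]
  1 | R B0 → L0 miss [-]
  2 | W B0 → L0 hit [D]
  3 | R B0 → L0 hit [D]
  4 | W B1 → L1 miss [D]
  5 | W B4 → L1 miss wb→B1 [D]
  6 | R B3 → L0 miss wb→B0 [-]
  7 | W B3 → L0 hit [D]
  8 | W B3 → L0 hit [D]
  9 | W B5 → L2 miss [D]
  10 | W B1 → L1 miss wb→B4 [D]
  11 | R B0 → L0 miss wb→B3 [-]
  12 | R B4 → L1 miss wb→B1 [-]
  13 | R B1 → L1 miss [-]
  14 | R B0 → L0 hit [-]

DIRTY = [5]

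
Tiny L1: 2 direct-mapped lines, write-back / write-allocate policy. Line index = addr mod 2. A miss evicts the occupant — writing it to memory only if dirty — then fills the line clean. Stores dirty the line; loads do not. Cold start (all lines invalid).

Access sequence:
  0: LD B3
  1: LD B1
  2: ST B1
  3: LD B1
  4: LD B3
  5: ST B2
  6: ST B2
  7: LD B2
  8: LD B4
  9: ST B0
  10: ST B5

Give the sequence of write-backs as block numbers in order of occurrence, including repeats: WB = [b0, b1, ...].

WB = [1, 2]

  0 | R B3 → L1 miss [-]
  1 | R B1 → L1 miss [-]
  2 | W B1 → L1 hit [D]
  3 | R B1 → L1 hit [D]
  4 | R B3 → L1 miss wb→B1 [-]
  5 | W B2 → L0 miss [D]
  6 | W B2 → L0 hit [D]
  7 | R B2 → L0 hit [D]
  8 | R B4 → L0 miss wb→B2 [-]
  9 | W B0 → L0 miss [D]
  10 | W B5 → L1 miss [D]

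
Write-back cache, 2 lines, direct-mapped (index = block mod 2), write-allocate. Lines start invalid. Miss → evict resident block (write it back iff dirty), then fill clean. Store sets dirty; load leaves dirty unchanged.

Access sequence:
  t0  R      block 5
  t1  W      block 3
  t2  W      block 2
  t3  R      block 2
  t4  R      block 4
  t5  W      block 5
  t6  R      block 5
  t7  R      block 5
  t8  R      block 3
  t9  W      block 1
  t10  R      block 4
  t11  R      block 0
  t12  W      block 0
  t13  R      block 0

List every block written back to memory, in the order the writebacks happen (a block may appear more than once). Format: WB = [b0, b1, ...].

WB = [2, 3, 5]

0: R B5 -> L1 miss  d=-]
1: W B3 -> L1 miss  d=D]
2: W B2 -> L0 miss  d=D]
3: R B2 -> L0 hit  d=D]
4: R B4 -> L0 miss wb->B2  d=-]
5: W B5 -> L1 miss wb->B3  d=D]
6: R B5 -> L1 hit  d=D]
7: R B5 -> L1 hit  d=D]
8: R B3 -> L1 miss wb->B5  d=-]
9: W B1 -> L1 miss  d=D]
10: R B4 -> L0 hit  d=-]
11: R B0 -> L0 miss  d=-]
12: W B0 -> L0 hit  d=D]
13: R B0 -> L0 hit  d=D]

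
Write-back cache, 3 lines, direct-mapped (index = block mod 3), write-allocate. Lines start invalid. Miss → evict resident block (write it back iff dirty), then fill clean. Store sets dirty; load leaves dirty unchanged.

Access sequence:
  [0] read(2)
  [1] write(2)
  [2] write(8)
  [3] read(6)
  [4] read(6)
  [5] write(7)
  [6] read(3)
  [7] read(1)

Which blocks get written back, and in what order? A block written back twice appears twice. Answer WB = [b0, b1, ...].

WB = [2, 7]

0: R B2 → L2 miss [-]
1: W B2 → L2 hit [D]
2: W B8 → L2 miss wb→B2 [D]
3: R B6 → L0 miss [-]
4: R B6 → L0 hit [-]
5: W B7 → L1 miss [D]
6: R B3 → L0 miss [-]
7: R B1 → L1 miss wb→B7 [-]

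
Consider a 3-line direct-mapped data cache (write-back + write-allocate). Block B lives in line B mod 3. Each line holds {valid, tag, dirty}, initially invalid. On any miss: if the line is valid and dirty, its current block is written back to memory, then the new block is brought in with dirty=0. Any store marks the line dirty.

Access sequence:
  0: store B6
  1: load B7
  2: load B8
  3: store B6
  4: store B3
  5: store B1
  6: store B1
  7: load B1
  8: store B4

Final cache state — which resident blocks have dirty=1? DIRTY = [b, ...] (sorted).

0: W B6 → L0 miss [D]
1: R B7 → L1 miss [-]
2: R B8 → L2 miss [-]
3: W B6 → L0 hit [D]
4: W B3 → L0 miss wb→B6 [D]
5: W B1 → L1 miss [D]
6: W B1 → L1 hit [D]
7: R B1 → L1 hit [D]
8: W B4 → L1 miss wb→B1 [D]

DIRTY = [3, 4]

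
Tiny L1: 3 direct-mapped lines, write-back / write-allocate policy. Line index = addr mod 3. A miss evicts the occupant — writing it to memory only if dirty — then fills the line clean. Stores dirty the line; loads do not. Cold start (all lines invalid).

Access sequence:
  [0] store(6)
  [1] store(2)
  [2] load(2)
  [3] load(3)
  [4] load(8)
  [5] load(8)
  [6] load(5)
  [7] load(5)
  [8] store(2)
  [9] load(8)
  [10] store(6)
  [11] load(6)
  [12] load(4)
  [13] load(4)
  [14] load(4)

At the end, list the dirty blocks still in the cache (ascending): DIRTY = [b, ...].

DIRTY = [6]

0: W B6 -> L0 miss  d=D]
1: W B2 -> L2 miss  d=D]
2: R B2 -> L2 hit  d=D]
3: R B3 -> L0 miss wb->B6  d=-]
4: R B8 -> L2 miss wb->B2  d=-]
5: R B8 -> L2 hit  d=-]
6: R B5 -> L2 miss  d=-]
7: R B5 -> L2 hit  d=-]
8: W B2 -> L2 miss  d=D]
9: R B8 -> L2 miss wb->B2  d=-]
10: W B6 -> L0 miss  d=D]
11: R B6 -> L0 hit  d=D]
12: R B4 -> L1 miss  d=-]
13: R B4 -> L1 hit  d=-]
14: R B4 -> L1 hit  d=-]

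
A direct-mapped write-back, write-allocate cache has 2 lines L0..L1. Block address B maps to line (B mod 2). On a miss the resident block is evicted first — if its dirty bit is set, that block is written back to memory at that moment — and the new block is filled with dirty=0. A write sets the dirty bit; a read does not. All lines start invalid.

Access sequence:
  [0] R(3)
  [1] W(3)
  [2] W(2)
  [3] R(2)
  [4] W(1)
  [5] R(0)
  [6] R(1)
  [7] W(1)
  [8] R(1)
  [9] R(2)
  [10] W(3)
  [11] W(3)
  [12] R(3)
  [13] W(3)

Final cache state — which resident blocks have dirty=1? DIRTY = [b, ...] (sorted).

DIRTY = [3]

0: R B3 → L1 miss [-]
1: W B3 → L1 hit [D]
2: W B2 → L0 miss [D]
3: R B2 → L0 hit [D]
4: W B1 → L1 miss wb→B3 [D]
5: R B0 → L0 miss wb→B2 [-]
6: R B1 → L1 hit [D]
7: W B1 → L1 hit [D]
8: R B1 → L1 hit [D]
9: R B2 → L0 miss [-]
10: W B3 → L1 miss wb→B1 [D]
11: W B3 → L1 hit [D]
12: R B3 → L1 hit [D]
13: W B3 → L1 hit [D]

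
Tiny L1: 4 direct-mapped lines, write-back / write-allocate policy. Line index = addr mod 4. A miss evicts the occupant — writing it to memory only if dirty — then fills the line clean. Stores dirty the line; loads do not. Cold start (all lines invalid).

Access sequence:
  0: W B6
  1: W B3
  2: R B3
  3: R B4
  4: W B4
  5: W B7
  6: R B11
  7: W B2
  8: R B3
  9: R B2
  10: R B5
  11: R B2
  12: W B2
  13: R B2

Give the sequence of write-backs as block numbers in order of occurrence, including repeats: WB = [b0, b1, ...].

WB = [3, 7, 6]

0: W B6 -> L2 miss  d=D]
1: W B3 -> L3 miss  d=D]
2: R B3 -> L3 hit  d=D]
3: R B4 -> L0 miss  d=-]
4: W B4 -> L0 hit  d=D]
5: W B7 -> L3 miss wb->B3  d=D]
6: R B11 -> L3 miss wb->B7  d=-]
7: W B2 -> L2 miss wb->B6  d=D]
8: R B3 -> L3 miss  d=-]
9: R B2 -> L2 hit  d=D]
10: R B5 -> L1 miss  d=-]
11: R B2 -> L2 hit  d=D]
12: W B2 -> L2 hit  d=D]
13: R B2 -> L2 hit  d=D]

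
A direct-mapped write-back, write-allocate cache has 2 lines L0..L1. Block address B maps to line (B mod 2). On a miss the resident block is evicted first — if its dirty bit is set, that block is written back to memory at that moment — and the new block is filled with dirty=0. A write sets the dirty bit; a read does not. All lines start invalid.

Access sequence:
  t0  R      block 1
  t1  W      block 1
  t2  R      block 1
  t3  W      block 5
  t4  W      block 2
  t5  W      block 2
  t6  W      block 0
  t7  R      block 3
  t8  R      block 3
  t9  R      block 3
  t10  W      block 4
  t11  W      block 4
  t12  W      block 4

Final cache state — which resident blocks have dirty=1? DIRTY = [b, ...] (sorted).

DIRTY = [4]

0: R B1 → L1 miss [-]
1: W B1 → L1 hit [D]
2: R B1 → L1 hit [D]
3: W B5 → L1 miss wb→B1 [D]
4: W B2 → L0 miss [D]
5: W B2 → L0 hit [D]
6: W B0 → L0 miss wb→B2 [D]
7: R B3 → L1 miss wb→B5 [-]
8: R B3 → L1 hit [-]
9: R B3 → L1 hit [-]
10: W B4 → L0 miss wb→B0 [D]
11: W B4 → L0 hit [D]
12: W B4 → L0 hit [D]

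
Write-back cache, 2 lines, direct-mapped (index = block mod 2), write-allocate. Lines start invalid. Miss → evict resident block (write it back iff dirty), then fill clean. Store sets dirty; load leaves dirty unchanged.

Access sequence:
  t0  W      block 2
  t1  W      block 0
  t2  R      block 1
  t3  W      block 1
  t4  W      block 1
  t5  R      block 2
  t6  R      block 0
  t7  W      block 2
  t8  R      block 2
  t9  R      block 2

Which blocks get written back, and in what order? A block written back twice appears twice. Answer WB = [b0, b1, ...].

WB = [2, 0]

0: W B2 → L0 miss [D]
1: W B0 → L0 miss wb→B2 [D]
2: R B1 → L1 miss [-]
3: W B1 → L1 hit [D]
4: W B1 → L1 hit [D]
5: R B2 → L0 miss wb→B0 [-]
6: R B0 → L0 miss [-]
7: W B2 → L0 miss [D]
8: R B2 → L0 hit [D]
9: R B2 → L0 hit [D]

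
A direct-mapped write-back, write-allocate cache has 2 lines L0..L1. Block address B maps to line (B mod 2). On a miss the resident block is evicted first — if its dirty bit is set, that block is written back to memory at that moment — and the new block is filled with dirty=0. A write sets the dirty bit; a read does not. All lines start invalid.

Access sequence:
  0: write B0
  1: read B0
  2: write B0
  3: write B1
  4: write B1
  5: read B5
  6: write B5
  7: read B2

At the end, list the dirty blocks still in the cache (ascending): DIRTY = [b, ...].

0: W B0 -> L0 miss  d=D]
1: R B0 -> L0 hit  d=D]
2: W B0 -> L0 hit  d=D]
3: W B1 -> L1 miss  d=D]
4: W B1 -> L1 hit  d=D]
5: R B5 -> L1 miss wb->B1  d=-]
6: W B5 -> L1 hit  d=D]
7: R B2 -> L0 miss wb->B0  d=-]

DIRTY = [5]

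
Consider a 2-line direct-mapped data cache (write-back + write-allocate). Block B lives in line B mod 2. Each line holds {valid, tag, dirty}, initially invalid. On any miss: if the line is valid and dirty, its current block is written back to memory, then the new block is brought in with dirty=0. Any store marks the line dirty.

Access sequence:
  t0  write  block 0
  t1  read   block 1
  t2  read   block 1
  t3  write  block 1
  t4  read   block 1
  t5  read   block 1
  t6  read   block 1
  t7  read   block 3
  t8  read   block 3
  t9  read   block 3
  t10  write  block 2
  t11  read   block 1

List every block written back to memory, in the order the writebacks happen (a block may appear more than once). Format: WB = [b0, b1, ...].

0: W B0 -> L0 miss  d=D]
1: R B1 -> L1 miss  d=-]
2: R B1 -> L1 hit  d=-]
3: W B1 -> L1 hit  d=D]
4: R B1 -> L1 hit  d=D]
5: R B1 -> L1 hit  d=D]
6: R B1 -> L1 hit  d=D]
7: R B3 -> L1 miss wb->B1  d=-]
8: R B3 -> L1 hit  d=-]
9: R B3 -> L1 hit  d=-]
10: W B2 -> L0 miss wb->B0  d=D]
11: R B1 -> L1 miss  d=-]

WB = [1, 0]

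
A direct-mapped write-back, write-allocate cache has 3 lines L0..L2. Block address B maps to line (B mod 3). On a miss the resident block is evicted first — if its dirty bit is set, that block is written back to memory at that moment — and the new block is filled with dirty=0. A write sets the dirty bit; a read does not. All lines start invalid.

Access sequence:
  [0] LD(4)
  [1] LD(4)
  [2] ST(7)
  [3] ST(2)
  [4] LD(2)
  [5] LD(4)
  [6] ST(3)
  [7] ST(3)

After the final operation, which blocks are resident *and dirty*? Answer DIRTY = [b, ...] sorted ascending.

  0 | R B4 → L1 miss [-]
  1 | R B4 → L1 hit [-]
  2 | W B7 → L1 miss [D]
  3 | W B2 → L2 miss [D]
  4 | R B2 → L2 hit [D]
  5 | R B4 → L1 miss wb→B7 [-]
  6 | W B3 → L0 miss [D]
  7 | W B3 → L0 hit [D]

DIRTY = [2, 3]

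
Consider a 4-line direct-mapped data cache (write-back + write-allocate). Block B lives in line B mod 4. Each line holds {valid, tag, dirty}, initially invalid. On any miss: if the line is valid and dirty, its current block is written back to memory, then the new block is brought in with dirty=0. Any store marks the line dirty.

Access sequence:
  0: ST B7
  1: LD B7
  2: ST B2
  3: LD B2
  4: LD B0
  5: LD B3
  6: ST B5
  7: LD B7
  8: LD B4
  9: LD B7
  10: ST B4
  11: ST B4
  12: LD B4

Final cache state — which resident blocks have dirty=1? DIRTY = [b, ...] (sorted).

DIRTY = [2, 4, 5]

0: W B7 → L3 miss [D]
1: R B7 → L3 hit [D]
2: W B2 → L2 miss [D]
3: R B2 → L2 hit [D]
4: R B0 → L0 miss [-]
5: R B3 → L3 miss wb→B7 [-]
6: W B5 → L1 miss [D]
7: R B7 → L3 miss [-]
8: R B4 → L0 miss [-]
9: R B7 → L3 hit [-]
10: W B4 → L0 hit [D]
11: W B4 → L0 hit [D]
12: R B4 → L0 hit [D]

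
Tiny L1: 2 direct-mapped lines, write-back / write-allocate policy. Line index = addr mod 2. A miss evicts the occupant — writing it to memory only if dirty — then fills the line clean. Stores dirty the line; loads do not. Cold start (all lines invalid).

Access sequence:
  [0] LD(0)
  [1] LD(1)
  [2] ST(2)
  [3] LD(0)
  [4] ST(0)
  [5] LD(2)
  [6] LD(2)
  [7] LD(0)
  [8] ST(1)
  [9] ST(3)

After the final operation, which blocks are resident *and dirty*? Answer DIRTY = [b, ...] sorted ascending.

0: R B0 -> L0 miss  d=-]
1: R B1 -> L1 miss  d=-]
2: W B2 -> L0 miss  d=D]
3: R B0 -> L0 miss wb->B2  d=-]
4: W B0 -> L0 hit  d=D]
5: R B2 -> L0 miss wb->B0  d=-]
6: R B2 -> L0 hit  d=-]
7: R B0 -> L0 miss  d=-]
8: W B1 -> L1 hit  d=D]
9: W B3 -> L1 miss wb->B1  d=D]

DIRTY = [3]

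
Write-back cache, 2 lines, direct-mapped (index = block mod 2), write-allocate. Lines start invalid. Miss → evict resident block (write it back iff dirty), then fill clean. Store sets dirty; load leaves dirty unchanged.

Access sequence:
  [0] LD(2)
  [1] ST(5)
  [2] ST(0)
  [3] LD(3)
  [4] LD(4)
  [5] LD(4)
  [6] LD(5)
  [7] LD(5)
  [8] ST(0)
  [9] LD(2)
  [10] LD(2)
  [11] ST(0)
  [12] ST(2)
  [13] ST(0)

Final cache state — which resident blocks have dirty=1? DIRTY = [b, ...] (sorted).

0: R B2 -> L0 miss  d=-]
1: W B5 -> L1 miss  d=D]
2: W B0 -> L0 miss  d=D]
3: R B3 -> L1 miss wb->B5  d=-]
4: R B4 -> L0 miss wb->B0  d=-]
5: R B4 -> L0 hit  d=-]
6: R B5 -> L1 miss  d=-]
7: R B5 -> L1 hit  d=-]
8: W B0 -> L0 miss  d=D]
9: R B2 -> L0 miss wb->B0  d=-]
10: R B2 -> L0 hit  d=-]
11: W B0 -> L0 miss  d=D]
12: W B2 -> L0 miss wb->B0  d=D]
13: W B0 -> L0 miss wb->B2  d=D]

DIRTY = [0]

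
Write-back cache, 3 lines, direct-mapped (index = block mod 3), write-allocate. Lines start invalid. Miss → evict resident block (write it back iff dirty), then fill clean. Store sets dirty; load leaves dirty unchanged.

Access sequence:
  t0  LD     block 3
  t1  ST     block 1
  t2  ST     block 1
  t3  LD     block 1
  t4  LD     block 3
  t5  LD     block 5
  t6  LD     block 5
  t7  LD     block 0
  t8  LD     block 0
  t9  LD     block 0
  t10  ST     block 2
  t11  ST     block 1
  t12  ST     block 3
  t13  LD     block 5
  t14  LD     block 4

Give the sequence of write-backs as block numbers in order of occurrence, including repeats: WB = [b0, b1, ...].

WB = [2, 1]

  0 | R B3 → L0 miss [-]
  1 | W B1 → L1 miss [D]
  2 | W B1 → L1 hit [D]
  3 | R B1 → L1 hit [D]
  4 | R B3 → L0 hit [-]
  5 | R B5 → L2 miss [-]
  6 | R B5 → L2 hit [-]
  7 | R B0 → L0 miss [-]
  8 | R B0 → L0 hit [-]
  9 | R B0 → L0 hit [-]
  10 | W B2 → L2 miss [D]
  11 | W B1 → L1 hit [D]
  12 | W B3 → L0 miss [D]
  13 | R B5 → L2 miss wb→B2 [-]
  14 | R B4 → L1 miss wb→B1 [-]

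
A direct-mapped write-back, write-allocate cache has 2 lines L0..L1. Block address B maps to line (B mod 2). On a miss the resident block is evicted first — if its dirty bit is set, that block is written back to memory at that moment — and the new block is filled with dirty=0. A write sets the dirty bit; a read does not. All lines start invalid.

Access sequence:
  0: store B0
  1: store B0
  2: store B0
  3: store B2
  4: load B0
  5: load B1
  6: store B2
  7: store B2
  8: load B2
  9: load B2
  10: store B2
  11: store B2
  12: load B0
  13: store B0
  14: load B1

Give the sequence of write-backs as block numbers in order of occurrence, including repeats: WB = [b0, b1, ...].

WB = [0, 2, 2]

  0 | W B0 → L0 miss [D]
  1 | W B0 → L0 hit [D]
  2 | W B0 → L0 hit [D]
  3 | W B2 → L0 miss wb→B0 [D]
  4 | R B0 → L0 miss wb→B2 [-]
  5 | R B1 → L1 miss [-]
  6 | W B2 → L0 miss [D]
  7 | W B2 → L0 hit [D]
  8 | R B2 → L0 hit [D]
  9 | R B2 → L0 hit [D]
  10 | W B2 → L0 hit [D]
  11 | W B2 → L0 hit [D]
  12 | R B0 → L0 miss wb→B2 [-]
  13 | W B0 → L0 hit [D]
  14 | R B1 → L1 hit [-]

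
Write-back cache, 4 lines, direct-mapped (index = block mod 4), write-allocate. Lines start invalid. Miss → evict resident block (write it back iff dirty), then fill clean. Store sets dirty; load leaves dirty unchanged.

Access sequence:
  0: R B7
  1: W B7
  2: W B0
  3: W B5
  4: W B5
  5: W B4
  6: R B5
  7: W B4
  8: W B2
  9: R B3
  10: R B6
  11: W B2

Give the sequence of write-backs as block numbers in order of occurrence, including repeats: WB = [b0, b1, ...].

0: R B7 -> L3 miss  d=-]
1: W B7 -> L3 hit  d=D]
2: W B0 -> L0 miss  d=D]
3: W B5 -> L1 miss  d=D]
4: W B5 -> L1 hit  d=D]
5: W B4 -> L0 miss wb->B0  d=D]
6: R B5 -> L1 hit  d=D]
7: W B4 -> L0 hit  d=D]
8: W B2 -> L2 miss  d=D]
9: R B3 -> L3 miss wb->B7  d=-]
10: R B6 -> L2 miss wb->B2  d=-]
11: W B2 -> L2 miss  d=D]

WB = [0, 7, 2]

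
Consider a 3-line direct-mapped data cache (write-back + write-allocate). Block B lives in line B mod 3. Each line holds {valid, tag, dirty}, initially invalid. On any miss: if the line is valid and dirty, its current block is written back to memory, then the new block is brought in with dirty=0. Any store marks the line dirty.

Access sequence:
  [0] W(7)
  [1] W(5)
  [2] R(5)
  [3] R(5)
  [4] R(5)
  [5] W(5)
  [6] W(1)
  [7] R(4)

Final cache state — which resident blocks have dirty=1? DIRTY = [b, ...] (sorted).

DIRTY = [5]

0: W B7 -> L1 miss  d=D]
1: W B5 -> L2 miss  d=D]
2: R B5 -> L2 hit  d=D]
3: R B5 -> L2 hit  d=D]
4: R B5 -> L2 hit  d=D]
5: W B5 -> L2 hit  d=D]
6: W B1 -> L1 miss wb->B7  d=D]
7: R B4 -> L1 miss wb->B1  d=-]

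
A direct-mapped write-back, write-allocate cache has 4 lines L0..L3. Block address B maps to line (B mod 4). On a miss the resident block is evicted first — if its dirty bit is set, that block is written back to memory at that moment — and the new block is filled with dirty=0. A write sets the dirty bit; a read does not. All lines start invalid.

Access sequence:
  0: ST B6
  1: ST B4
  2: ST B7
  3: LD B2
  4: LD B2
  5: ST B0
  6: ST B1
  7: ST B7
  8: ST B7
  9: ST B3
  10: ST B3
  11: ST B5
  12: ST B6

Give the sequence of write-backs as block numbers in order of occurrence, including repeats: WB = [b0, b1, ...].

WB = [6, 4, 7, 1]

  0 | W B6 → L2 miss [D]
  1 | W B4 → L0 miss [D]
  2 | W B7 → L3 miss [D]
  3 | R B2 → L2 miss wb→B6 [-]
  4 | R B2 → L2 hit [-]
  5 | W B0 → L0 miss wb→B4 [D]
  6 | W B1 → L1 miss [D]
  7 | W B7 → L3 hit [D]
  8 | W B7 → L3 hit [D]
  9 | W B3 → L3 miss wb→B7 [D]
  10 | W B3 → L3 hit [D]
  11 | W B5 → L1 miss wb→B1 [D]
  12 | W B6 → L2 miss [D]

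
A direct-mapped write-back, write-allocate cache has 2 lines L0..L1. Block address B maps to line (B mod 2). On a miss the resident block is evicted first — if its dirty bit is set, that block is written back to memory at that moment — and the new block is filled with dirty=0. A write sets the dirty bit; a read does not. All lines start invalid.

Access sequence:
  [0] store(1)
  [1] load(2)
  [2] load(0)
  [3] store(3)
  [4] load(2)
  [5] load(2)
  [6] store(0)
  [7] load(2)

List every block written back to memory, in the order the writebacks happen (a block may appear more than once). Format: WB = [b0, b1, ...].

0: W B1 -> L1 miss  d=D]
1: R B2 -> L0 miss  d=-]
2: R B0 -> L0 miss  d=-]
3: W B3 -> L1 miss wb->B1  d=D]
4: R B2 -> L0 miss  d=-]
5: R B2 -> L0 hit  d=-]
6: W B0 -> L0 miss  d=D]
7: R B2 -> L0 miss wb->B0  d=-]

WB = [1, 0]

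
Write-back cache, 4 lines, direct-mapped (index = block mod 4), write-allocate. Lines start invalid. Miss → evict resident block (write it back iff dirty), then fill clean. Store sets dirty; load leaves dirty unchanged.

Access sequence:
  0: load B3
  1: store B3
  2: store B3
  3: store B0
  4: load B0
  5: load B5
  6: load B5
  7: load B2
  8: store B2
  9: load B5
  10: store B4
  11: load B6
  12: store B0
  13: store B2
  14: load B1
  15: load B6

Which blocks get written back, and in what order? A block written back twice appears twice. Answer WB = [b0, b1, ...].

WB = [0, 2, 4, 2]

  0 | R B3 → L3 miss [-]
  1 | W B3 → L3 hit [D]
  2 | W B3 → L3 hit [D]
  3 | W B0 → L0 miss [D]
  4 | R B0 → L0 hit [D]
  5 | R B5 → L1 miss [-]
  6 | R B5 → L1 hit [-]
  7 | R B2 → L2 miss [-]
  8 | W B2 → L2 hit [D]
  9 | R B5 → L1 hit [-]
  10 | W B4 → L0 miss wb→B0 [D]
  11 | R B6 → L2 miss wb→B2 [-]
  12 | W B0 → L0 miss wb→B4 [D]
  13 | W B2 → L2 miss [D]
  14 | R B1 → L1 miss [-]
  15 | R B6 → L2 miss wb→B2 [-]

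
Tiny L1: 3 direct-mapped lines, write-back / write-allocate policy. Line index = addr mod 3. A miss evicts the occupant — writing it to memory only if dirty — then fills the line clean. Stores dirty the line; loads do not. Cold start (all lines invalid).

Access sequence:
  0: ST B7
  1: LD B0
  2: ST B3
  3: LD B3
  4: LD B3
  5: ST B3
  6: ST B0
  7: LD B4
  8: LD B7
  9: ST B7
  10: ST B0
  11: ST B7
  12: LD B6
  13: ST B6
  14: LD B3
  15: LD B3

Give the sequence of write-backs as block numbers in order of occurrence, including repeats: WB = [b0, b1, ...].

0: W B7 → L1 miss [D]
1: R B0 → L0 miss [-]
2: W B3 → L0 miss [D]
3: R B3 → L0 hit [D]
4: R B3 → L0 hit [D]
5: W B3 → L0 hit [D]
6: W B0 → L0 miss wb→B3 [D]
7: R B4 → L1 miss wb→B7 [-]
8: R B7 → L1 miss [-]
9: W B7 → L1 hit [D]
10: W B0 → L0 hit [D]
11: W B7 → L1 hit [D]
12: R B6 → L0 miss wb→B0 [-]
13: W B6 → L0 hit [D]
14: R B3 → L0 miss wb→B6 [-]
15: R B3 → L0 hit [-]

WB = [3, 7, 0, 6]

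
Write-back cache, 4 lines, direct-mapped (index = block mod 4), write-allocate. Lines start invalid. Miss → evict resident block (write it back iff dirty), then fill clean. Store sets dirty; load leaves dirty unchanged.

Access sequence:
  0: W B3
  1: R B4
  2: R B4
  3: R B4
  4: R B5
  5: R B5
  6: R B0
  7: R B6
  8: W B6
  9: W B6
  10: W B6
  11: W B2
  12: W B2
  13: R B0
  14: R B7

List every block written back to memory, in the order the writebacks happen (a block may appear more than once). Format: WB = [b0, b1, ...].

0: W B3 → L3 miss [D]
1: R B4 → L0 miss [-]
2: R B4 → L0 hit [-]
3: R B4 → L0 hit [-]
4: R B5 → L1 miss [-]
5: R B5 → L1 hit [-]
6: R B0 → L0 miss [-]
7: R B6 → L2 miss [-]
8: W B6 → L2 hit [D]
9: W B6 → L2 hit [D]
10: W B6 → L2 hit [D]
11: W B2 → L2 miss wb→B6 [D]
12: W B2 → L2 hit [D]
13: R B0 → L0 hit [-]
14: R B7 → L3 miss wb→B3 [-]

WB = [6, 3]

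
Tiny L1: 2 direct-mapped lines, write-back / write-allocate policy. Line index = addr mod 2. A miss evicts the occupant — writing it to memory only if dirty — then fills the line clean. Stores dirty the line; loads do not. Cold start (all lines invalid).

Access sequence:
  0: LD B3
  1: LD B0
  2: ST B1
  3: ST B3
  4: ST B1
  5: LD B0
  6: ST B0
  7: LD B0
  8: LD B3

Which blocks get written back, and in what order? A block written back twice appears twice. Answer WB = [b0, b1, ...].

  0 | R B3 → L1 miss [-]
  1 | R B0 → L0 miss [-]
  2 | W B1 → L1 miss [D]
  3 | W B3 → L1 miss wb→B1 [D]
  4 | W B1 → L1 miss wb→B3 [D]
  5 | R B0 → L0 hit [-]
  6 | W B0 → L0 hit [D]
  7 | R B0 → L0 hit [D]
  8 | R B3 → L1 miss wb→B1 [-]

WB = [1, 3, 1]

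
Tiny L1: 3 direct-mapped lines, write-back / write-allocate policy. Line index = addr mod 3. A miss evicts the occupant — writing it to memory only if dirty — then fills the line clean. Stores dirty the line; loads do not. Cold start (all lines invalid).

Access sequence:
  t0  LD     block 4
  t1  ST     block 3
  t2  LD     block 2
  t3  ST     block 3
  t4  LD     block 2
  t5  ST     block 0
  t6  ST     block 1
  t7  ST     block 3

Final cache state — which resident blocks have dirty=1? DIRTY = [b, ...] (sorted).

0: R B4 → L1 miss [-]
1: W B3 → L0 miss [D]
2: R B2 → L2 miss [-]
3: W B3 → L0 hit [D]
4: R B2 → L2 hit [-]
5: W B0 → L0 miss wb→B3 [D]
6: W B1 → L1 miss [D]
7: W B3 → L0 miss wb→B0 [D]

DIRTY = [1, 3]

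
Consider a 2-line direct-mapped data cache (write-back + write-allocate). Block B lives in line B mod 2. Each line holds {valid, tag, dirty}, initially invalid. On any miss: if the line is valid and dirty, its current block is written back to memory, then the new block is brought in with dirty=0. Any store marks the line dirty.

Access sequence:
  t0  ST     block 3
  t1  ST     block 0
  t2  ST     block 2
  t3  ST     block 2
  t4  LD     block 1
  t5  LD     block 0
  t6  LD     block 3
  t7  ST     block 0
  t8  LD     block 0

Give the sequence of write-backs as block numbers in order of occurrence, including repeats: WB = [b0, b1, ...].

0: W B3 → L1 miss [D]
1: W B0 → L0 miss [D]
2: W B2 → L0 miss wb→B0 [D]
3: W B2 → L0 hit [D]
4: R B1 → L1 miss wb→B3 [-]
5: R B0 → L0 miss wb→B2 [-]
6: R B3 → L1 miss [-]
7: W B0 → L0 hit [D]
8: R B0 → L0 hit [D]

WB = [0, 3, 2]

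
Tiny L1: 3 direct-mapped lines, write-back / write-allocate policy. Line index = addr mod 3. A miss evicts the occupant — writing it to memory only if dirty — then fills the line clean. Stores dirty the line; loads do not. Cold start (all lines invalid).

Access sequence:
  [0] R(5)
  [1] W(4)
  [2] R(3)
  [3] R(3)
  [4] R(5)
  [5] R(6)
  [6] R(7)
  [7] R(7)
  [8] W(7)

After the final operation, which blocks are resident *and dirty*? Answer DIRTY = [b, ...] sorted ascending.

0: R B5 → L2 miss [-]
1: W B4 → L1 miss [D]
2: R B3 → L0 miss [-]
3: R B3 → L0 hit [-]
4: R B5 → L2 hit [-]
5: R B6 → L0 miss [-]
6: R B7 → L1 miss wb→B4 [-]
7: R B7 → L1 hit [-]
8: W B7 → L1 hit [D]

DIRTY = [7]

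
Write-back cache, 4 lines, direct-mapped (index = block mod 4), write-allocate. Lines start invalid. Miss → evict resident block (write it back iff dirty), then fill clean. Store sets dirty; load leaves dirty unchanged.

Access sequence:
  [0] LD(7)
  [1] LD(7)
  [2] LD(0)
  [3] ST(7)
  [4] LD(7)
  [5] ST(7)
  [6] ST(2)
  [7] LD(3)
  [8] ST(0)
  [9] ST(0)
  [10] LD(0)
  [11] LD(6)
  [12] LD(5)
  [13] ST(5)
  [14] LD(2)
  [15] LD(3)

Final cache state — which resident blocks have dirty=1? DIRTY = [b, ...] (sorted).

0: R B7 -> L3 miss  d=-]
1: R B7 -> L3 hit  d=-]
2: R B0 -> L0 miss  d=-]
3: W B7 -> L3 hit  d=D]
4: R B7 -> L3 hit  d=D]
5: W B7 -> L3 hit  d=D]
6: W B2 -> L2 miss  d=D]
7: R B3 -> L3 miss wb->B7  d=-]
8: W B0 -> L0 hit  d=D]
9: W B0 -> L0 hit  d=D]
10: R B0 -> L0 hit  d=D]
11: R B6 -> L2 miss wb->B2  d=-]
12: R B5 -> L1 miss  d=-]
13: W B5 -> L1 hit  d=D]
14: R B2 -> L2 miss  d=-]
15: R B3 -> L3 hit  d=-]

DIRTY = [0, 5]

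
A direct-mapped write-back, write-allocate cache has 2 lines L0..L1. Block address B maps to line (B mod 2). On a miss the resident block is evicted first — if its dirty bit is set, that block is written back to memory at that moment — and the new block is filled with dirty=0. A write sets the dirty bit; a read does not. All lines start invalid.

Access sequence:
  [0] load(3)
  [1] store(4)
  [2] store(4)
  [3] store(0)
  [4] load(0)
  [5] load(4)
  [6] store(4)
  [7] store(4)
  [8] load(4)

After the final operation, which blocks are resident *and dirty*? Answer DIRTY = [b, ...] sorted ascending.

DIRTY = [4]

0: R B3 → L1 miss [-]
1: W B4 → L0 miss [D]
2: W B4 → L0 hit [D]
3: W B0 → L0 miss wb→B4 [D]
4: R B0 → L0 hit [D]
5: R B4 → L0 miss wb→B0 [-]
6: W B4 → L0 hit [D]
7: W B4 → L0 hit [D]
8: R B4 → L0 hit [D]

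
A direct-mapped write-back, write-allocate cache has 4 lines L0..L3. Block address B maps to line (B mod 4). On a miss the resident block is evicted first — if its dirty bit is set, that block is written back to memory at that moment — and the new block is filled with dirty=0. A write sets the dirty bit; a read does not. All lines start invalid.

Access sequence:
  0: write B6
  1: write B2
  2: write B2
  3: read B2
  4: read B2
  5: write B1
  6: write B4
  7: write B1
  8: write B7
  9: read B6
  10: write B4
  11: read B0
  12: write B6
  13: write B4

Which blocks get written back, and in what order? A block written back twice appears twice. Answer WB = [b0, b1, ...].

WB = [6, 2, 4]

0: W B6 -> L2 miss  d=D]
1: W B2 -> L2 miss wb->B6  d=D]
2: W B2 -> L2 hit  d=D]
3: R B2 -> L2 hit  d=D]
4: R B2 -> L2 hit  d=D]
5: W B1 -> L1 miss  d=D]
6: W B4 -> L0 miss  d=D]
7: W B1 -> L1 hit  d=D]
8: W B7 -> L3 miss  d=D]
9: R B6 -> L2 miss wb->B2  d=-]
10: W B4 -> L0 hit  d=D]
11: R B0 -> L0 miss wb->B4  d=-]
12: W B6 -> L2 hit  d=D]
13: W B4 -> L0 miss  d=D]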